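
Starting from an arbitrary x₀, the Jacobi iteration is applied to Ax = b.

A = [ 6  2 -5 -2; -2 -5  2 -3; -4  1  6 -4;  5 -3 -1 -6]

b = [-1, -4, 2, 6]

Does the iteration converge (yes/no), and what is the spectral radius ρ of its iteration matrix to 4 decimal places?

no, ρ = 1.1916

Split A = D + L + U, D = diag(6, -5, 6, -6).
Jacobi T = -D⁻¹(L+U): T[3,1] = -(-3)/(-6) = -0.5000; T[3,3] = 0.
  T[0,:] = [+0.0000 -0.3333 +0.8333 +0.3333]
  T[1,:] = [-0.4000 +0.0000 +0.4000 -0.6000]
  T[2,:] = [+0.6667 -0.1667 +0.0000 +0.6667]
  T[3,:] = [+0.8333 -0.5000 -0.1667 +0.0000]
eigenvalue magnitudes: 1.1916, 0.7319, 0.7319, 0.1523.
ρ(T) = max|λ| = 1.1916; 1.1916 > 1: divergent.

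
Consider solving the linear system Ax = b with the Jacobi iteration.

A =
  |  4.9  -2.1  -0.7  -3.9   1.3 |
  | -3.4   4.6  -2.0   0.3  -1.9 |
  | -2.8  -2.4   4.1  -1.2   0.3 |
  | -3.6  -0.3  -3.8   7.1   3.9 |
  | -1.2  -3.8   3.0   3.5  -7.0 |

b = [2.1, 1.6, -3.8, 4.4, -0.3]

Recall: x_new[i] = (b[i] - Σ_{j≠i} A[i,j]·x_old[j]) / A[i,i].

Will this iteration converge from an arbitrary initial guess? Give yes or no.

Write A = D+L+U with D = diag(4.9, 4.6, 4.1, 7.1, -7).
Jacobi: T = -D⁻¹(L+U), T[2,0] = -(-2.8)/(4.1) = +0.6829; T[2,2] = 0.
  T[0,:] = [+0.0000  +0.4286  +0.1429  +0.7959  -0.2653]
  T[1,:] = [+0.7391  +0.0000  +0.4348  -0.0652  +0.4130]
  T[2,:] = [+0.6829  +0.5854  +0.0000  +0.2927  -0.0732]
  T[3,:] = [+0.5070  +0.0423  +0.5352  +0.0000  -0.5493]
  T[4,:] = [-0.1714  -0.5429  +0.4286  +0.5000  +0.0000]
|roots of det(T-λI)|: 1.2574, 0.8482, 0.6725, 0.6725, 0.2464.
spectral radius ρ = 1.2574; 1.2574 > 1: divergent.

no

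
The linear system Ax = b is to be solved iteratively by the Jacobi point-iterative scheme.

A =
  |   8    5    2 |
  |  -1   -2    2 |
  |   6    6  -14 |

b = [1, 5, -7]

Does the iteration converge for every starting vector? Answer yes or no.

yes

A = D + L + U where D = diag(8, -2, -14).
Jacobi T = -D⁻¹(L+U): T[2,1] = -(6)/(-14) = +0.4286; T[2,2] = 0.
  T[0,:] = [+0.0000  -0.6250  -0.2500]
  T[1,:] = [-0.5000  +0.0000  +1.0000]
  T[2,:] = [+0.4286  +0.4286  +0.0000]
|roots of det(T-λI)|: 0.9297, 0.4801, 0.4801.
ρ = 0.9297; 0.9297 < 1 ⇒ converges.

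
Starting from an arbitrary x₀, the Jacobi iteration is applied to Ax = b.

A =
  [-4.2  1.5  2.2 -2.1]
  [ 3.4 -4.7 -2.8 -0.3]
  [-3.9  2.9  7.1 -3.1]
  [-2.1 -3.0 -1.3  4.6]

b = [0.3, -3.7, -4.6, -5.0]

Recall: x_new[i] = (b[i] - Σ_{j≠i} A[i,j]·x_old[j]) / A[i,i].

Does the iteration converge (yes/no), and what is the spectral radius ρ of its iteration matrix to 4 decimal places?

Split A = D + L + U, D = diag(-4.2, -4.7, 7.1, 4.6).
Jacobi: T = -D⁻¹(L+U), T[3,0] = -(-2.1)/(4.6) = +0.4565; T[3,3] = 0.
  T[0,:] = [+0.0000 +0.3571 +0.5238 -0.5000]
  T[1,:] = [+0.7234 +0.0000 -0.5957 -0.0638]
  T[2,:] = [+0.5493 -0.4085 +0.0000 +0.4366]
  T[3,:] = [+0.4565 +0.6522 +0.2826 +0.0000]
eigenvalue magnitudes: 1.1754, 0.6286, 0.6286, 0.5432.
spectral radius ρ = 1.1754; 1.1754 > 1: divergent.

no, ρ = 1.1754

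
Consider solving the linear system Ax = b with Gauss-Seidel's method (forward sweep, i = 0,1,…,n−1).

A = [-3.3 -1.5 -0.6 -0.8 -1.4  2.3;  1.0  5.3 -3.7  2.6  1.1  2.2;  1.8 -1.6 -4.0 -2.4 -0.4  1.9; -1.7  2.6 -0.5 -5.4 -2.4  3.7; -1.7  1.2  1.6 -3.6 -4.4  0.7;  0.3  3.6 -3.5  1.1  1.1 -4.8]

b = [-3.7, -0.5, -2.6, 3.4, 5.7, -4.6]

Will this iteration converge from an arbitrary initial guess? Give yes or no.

no

A = D + L + U where D = diag(-3.3, 5.3, -4, -5.4, -4.4, -4.8).
GS T = -(D+L)⁻¹U: row 0 first, T[0,4] = -(-1.4)/(-3.3) = -0.4242; later rows by forward substitution.
  T[0,:] = [+0.0000 -0.4545 -0.1818 -0.2424 -0.4242 +0.6970]
  T[1,:] = [+0.0000 +0.0858 +0.7324 -0.4448 -0.1275 -0.5466]
  T[2,:] = [+0.0000 -0.2389 -0.3748 -0.5312 -0.2399 +1.0073]
  T[3,:] = [+0.0000 +0.2065 +0.4446 -0.0887 -0.3501 +0.1093]
  T[4,:] = [+0.0000 -0.0568 -0.2300 -0.1482 +0.3283 +0.0176]
  T[5,:] = [+0.0000 +0.2444 +0.8604 -0.0158 +0.0478 -1.0718]
|λ(T)| sorted: 1.5391, 0.4430, 0.4430, 0.3442, 0.0081, 0.0000.
spectral radius ρ = 1.5391; 1.5391 > 1, so it fails to converge.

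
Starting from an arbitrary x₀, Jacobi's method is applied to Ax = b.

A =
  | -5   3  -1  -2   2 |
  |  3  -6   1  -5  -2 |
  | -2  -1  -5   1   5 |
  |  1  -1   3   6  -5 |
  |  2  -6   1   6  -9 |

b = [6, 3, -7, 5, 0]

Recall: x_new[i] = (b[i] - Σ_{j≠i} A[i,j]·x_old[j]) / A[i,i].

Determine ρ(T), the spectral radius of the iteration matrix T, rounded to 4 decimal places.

Split A = D + L + U, D = diag(-5, -6, -5, 6, -9).
Jacobi T = -D⁻¹(L+U): T[3,1] = -(-1)/(6) = +0.1667; T[3,3] = 0.
  T[0,:] = [+0.0000, +0.6000, -0.2000, -0.4000, +0.4000]
  T[1,:] = [+0.5000, +0.0000, +0.1667, -0.8333, -0.3333]
  T[2,:] = [-0.4000, -0.2000, +0.0000, +0.2000, +1.0000]
  T[3,:] = [-0.1667, +0.1667, -0.5000, +0.0000, +0.8333]
  T[4,:] = [+0.2222, -0.6667, +0.1111, +0.6667, +0.0000]
|roots of det(T-λI)|: 1.1258, 0.7671, 0.7671, 0.5222, 0.2841.
spectral radius ρ = 1.1258; 1.1258 > 1 ⇒ diverges.

1.1258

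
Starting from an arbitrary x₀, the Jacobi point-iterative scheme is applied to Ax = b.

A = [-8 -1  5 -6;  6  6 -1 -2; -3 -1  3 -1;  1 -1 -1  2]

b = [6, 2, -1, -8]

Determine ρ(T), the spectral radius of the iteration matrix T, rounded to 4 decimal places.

Let D = diag(-8, 6, 3, 2); L, U the strict triangles.
T_J = -D⁻¹(L+U): T[2,0] = -(-3)/(3) = +1.0000; T[2,2] = 0.
  T[0,:] = [+0.0000, -0.1250, +0.6250, -0.7500]
  T[1,:] = [-1.0000, +0.0000, +0.1667, +0.3333]
  T[2,:] = [+1.0000, +0.3333, +0.0000, +0.3333]
  T[3,:] = [-0.5000, +0.5000, +0.5000, +0.0000]
|roots of det(T-λI)|: 1.2422, 1.0333, 0.5489, 0.3400.
spectral radius ρ = 1.2422; 1.2422 > 1 ⇒ diverges.

1.2422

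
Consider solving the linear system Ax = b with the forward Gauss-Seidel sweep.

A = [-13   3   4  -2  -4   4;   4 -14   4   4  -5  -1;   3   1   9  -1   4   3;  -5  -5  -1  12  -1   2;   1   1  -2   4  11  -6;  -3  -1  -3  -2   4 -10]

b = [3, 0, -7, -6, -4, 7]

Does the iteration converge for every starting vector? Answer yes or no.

yes

Split A = D + L + U, D = diag(-13, -14, 9, 12, 11, -10).
Gauss-Seidel: T = -(D+L)⁻¹U, row 0 first, T[0,1] = -(3)/(-13) = +0.2308; later rows by forward substitution.
  T[0,:] = [+0.0000  +0.2308  +0.3077  -0.1538  -0.3077  +0.3077]
  T[1,:] = [+0.0000  +0.0659  +0.3736  +0.2418  -0.4451  +0.0165]
  T[2,:] = [+0.0000  -0.0842  -0.1441  +0.1355  -0.2924  -0.4377]
  T[3,:] = [+0.0000  +0.1166  +0.2719  +0.0479  -0.2547  -0.0681]
  T[4,:] = [+0.0000  -0.0847  -0.1870  -0.0008  +0.1079  +0.4611]
  T[5,:] = [+0.0000  -0.1077  -0.2156  -0.0286  +0.3186  +0.2354]
|eigenvalues of T|: 0.8419, 0.2798, 0.1835, 0.0910, 0.0254, 0.0000.
ρ(T) = max|λ| = 0.8419; 0.8419 < 1 ⇒ converges.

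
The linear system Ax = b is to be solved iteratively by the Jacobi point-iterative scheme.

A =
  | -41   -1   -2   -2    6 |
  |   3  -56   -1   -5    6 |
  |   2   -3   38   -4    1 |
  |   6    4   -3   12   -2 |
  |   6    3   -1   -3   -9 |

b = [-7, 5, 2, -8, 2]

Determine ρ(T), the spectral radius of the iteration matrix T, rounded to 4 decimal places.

Write A = D+L+U with D = diag(-41, -56, 38, 12, -9).
Jacobi: T = -D⁻¹(L+U), T[2,0] = -(2)/(38) = -0.0526; T[2,2] = 0.
  T[0,:] = [+0.0000 -0.0244 -0.0488 -0.0488 +0.1463]
  T[1,:] = [+0.0536 +0.0000 -0.0179 -0.0893 +0.1071]
  T[2,:] = [-0.0526 +0.0789 +0.0000 +0.1053 -0.0263]
  T[3,:] = [-0.5000 -0.3333 +0.2500 +0.0000 +0.1667]
  T[4,:] = [+0.6667 +0.3333 -0.1111 -0.3333 +0.0000]
|λ(T)| sorted: 0.4609, 0.2953, 0.2953, 0.0661, 0.0016.
ρ = 0.4609; 0.4609 < 1, so it converges for any x₀.

0.4609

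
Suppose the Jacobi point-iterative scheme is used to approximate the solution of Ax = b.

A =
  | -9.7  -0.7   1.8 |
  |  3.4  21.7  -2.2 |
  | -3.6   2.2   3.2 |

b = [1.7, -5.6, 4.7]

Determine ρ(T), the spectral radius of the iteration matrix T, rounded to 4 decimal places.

0.4222

Let D = diag(-9.7, 21.7, 3.2); L, U the strict triangles.
T_J = -D⁻¹(L+U): T[1,2] = -(-2.2)/(21.7) = +0.1014; T[1,1] = 0.
  T[0,:] = [+0.0000 -0.0722 +0.1856]
  T[1,:] = [-0.1567 +0.0000 +0.1014]
  T[2,:] = [+1.1250 -0.6875 +0.0000]
eigenvalue magnitudes: 0.4222, 0.3403, 0.0818.
ρ = 0.4222; 0.4222 < 1, so it converges for any x₀.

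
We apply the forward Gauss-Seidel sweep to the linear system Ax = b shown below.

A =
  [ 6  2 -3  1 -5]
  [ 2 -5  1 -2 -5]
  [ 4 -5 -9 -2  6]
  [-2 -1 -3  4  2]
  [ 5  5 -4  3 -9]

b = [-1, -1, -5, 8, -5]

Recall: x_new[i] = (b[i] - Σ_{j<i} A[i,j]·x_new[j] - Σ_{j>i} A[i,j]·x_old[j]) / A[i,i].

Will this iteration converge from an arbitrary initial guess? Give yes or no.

no

Let D = diag(6, -5, -9, 4, -9); L, U the strict triangles.
T_GS = -(D+L)⁻¹U: row 0 first, T[0,3] = -(1)/(6) = -0.1667; later rows by forward substitution.
  T[0,:] = [+0.0000, -0.3333, +0.5000, -0.1667, +0.8333]
  T[1,:] = [+0.0000, -0.1333, +0.4000, -0.4667, -0.6667]
  T[2,:] = [+0.0000, -0.0741, +0.0000, -0.0370, +1.4074]
  T[3,:] = [+0.0000, -0.2556, +0.3500, -0.2278, +0.8056]
  T[4,:] = [+0.0000, -0.3115, +0.6167, -0.4113, -0.2644]
eigenvalue magnitudes: 1.1934, 0.5875, 0.0870, 0.0674, 0.0000.
ρ(T) = max|λ| = 1.1934; 1.1934 > 1: divergent.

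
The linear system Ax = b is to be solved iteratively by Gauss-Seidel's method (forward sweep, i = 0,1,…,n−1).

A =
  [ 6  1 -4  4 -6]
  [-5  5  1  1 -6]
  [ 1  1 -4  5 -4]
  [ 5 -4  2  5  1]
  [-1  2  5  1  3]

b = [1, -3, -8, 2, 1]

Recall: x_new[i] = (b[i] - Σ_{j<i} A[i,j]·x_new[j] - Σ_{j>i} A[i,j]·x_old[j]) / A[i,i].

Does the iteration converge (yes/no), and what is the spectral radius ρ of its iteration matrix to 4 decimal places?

no, ρ = 1.1561

Let D = diag(6, 5, -4, 5, 3); L, U the strict triangles.
GS T = -(D+L)⁻¹U: row 0 first, T[0,1] = -(1)/(6) = -0.1667; later rows by forward substitution.
  T[0,:] = [+0.0000, -0.1667, +0.6667, -0.6667, +1.0000]
  T[1,:] = [+0.0000, -0.1667, +0.4667, -0.8667, +2.2000]
  T[2,:] = [+0.0000, -0.0833, +0.2833, +0.8667, -0.2000]
  T[3,:] = [+0.0000, +0.0667, -0.4067, -0.3733, +0.6400]
  T[4,:] = [+0.0000, +0.1722, -0.4256, -0.9644, -1.0133]
eigenvalue magnitudes: 1.1561, 0.7997, 0.7997, 0.0038, 0.0000.
ρ(T) = max|λ| = 1.1561; 1.1561 > 1, so it fails to converge.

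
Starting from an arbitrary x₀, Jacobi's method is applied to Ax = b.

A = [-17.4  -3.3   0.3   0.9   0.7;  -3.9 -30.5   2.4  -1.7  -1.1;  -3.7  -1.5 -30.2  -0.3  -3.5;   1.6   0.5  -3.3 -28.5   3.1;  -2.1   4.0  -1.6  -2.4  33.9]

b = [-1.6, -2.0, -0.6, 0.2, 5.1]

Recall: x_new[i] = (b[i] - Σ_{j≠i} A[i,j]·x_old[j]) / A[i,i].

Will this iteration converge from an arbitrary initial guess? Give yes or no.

Split A = D + L + U, D = diag(-17.4, -30.5, -30.2, -28.5, 33.9).
Jacobi T = -D⁻¹(L+U): T[2,3] = -(-0.3)/(-30.2) = -0.0099; T[2,2] = 0.
  T[0,:] = [+0.0000, -0.1897, +0.0172, +0.0517, +0.0402]
  T[1,:] = [-0.1279, +0.0000, +0.0787, -0.0557, -0.0361]
  T[2,:] = [-0.1225, -0.0497, +0.0000, -0.0099, -0.1159]
  T[3,:] = [+0.0561, +0.0175, -0.1158, +0.0000, +0.1088]
  T[4,:] = [+0.0619, -0.1180, +0.0472, +0.0708, +0.0000]
|roots of det(T-λI)|: 0.2541, 0.1375, 0.1375, 0.1126, 0.0039.
ρ(T) = max|λ| = 0.2541; 0.2541 < 1: convergent.

yes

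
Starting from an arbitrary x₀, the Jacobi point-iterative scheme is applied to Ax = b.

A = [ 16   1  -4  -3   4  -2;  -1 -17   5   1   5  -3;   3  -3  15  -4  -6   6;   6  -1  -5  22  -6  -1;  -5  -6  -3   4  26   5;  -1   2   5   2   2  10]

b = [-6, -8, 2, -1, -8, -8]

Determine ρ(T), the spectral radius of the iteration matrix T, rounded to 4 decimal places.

A = D + L + U where D = diag(16, -17, 15, 22, 26, 10).
Jacobi: T = -D⁻¹(L+U), T[3,2] = -(-5)/(22) = +0.2273; T[3,3] = 0.
  T[0,:] = [+0.0000  -0.0625  +0.2500  +0.1875  -0.2500  +0.1250]
  T[1,:] = [-0.0588  +0.0000  +0.2941  +0.0588  +0.2941  -0.1765]
  T[2,:] = [-0.2000  +0.2000  +0.0000  +0.2667  +0.4000  -0.4000]
  T[3,:] = [-0.2727  +0.0455  +0.2273  +0.0000  +0.2727  +0.0455]
  T[4,:] = [+0.1923  +0.2308  +0.1154  -0.1538  +0.0000  -0.1923]
  T[5,:] = [+0.1000  -0.2000  -0.5000  -0.2000  -0.2000  +0.0000]
|λ(T)| sorted: 0.8443, 0.4546, 0.4049, 0.4049, 0.2085, 0.0879.
spectral radius ρ = 0.8443; 0.8443 < 1 ⇒ converges.

0.8443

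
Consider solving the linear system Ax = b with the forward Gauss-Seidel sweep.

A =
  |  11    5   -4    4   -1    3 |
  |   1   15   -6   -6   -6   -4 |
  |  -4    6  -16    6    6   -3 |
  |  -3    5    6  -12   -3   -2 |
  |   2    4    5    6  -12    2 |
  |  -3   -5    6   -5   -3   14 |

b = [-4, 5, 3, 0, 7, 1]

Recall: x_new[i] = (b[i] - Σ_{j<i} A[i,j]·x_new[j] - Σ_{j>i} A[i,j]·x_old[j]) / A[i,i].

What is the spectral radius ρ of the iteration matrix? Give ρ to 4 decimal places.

Write A = D+L+U with D = diag(11, 15, -16, -12, -12, 14).
GS T = -(D+L)⁻¹U: row 0 first, T[0,1] = -(5)/(11) = -0.4545; later rows by forward substitution.
  T[0,:] = [+0.0000  -0.4545  +0.3636  -0.3636  +0.0909  -0.2727]
  T[1,:] = [+0.0000  +0.0303  +0.3758  +0.4242  +0.3939  +0.2848]
  T[2,:] = [+0.0000  +0.1250  +0.0500  +0.6250  +0.5000  -0.0125]
  T[3,:] = [+0.0000  +0.1888  +0.0907  +0.5802  +0.1414  +0.0140]
  T[4,:] = [+0.0000  +0.0808  +0.2520  +0.6313  +0.4255  +0.2179]
  T[5,:] = [+0.0000  -0.0554  +0.2771  +0.1482  +0.0876  +0.1003]
eigenvalue magnitudes: 1.2038, 0.1859, 0.1859, 0.1210, 0.1210, 0.0000.
ρ(T) = max|λ| = 1.2038; 1.2038 > 1: divergent.

1.2038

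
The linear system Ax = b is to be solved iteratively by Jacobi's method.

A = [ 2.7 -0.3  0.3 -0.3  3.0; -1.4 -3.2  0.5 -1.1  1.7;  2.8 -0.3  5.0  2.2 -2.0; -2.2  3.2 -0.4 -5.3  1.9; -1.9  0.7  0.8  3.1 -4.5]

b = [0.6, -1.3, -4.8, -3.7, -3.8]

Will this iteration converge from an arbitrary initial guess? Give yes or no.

Write A = D+L+U with D = diag(2.7, -3.2, 5, -5.3, -4.5).
Jacobi T = -D⁻¹(L+U): T[0,2] = -(0.3)/(2.7) = -0.1111; T[0,0] = 0.
  T[0,:] = [+0.0000  +0.1111  -0.1111  +0.1111  -1.1111]
  T[1,:] = [-0.4375  +0.0000  +0.1562  -0.3438  +0.5312]
  T[2,:] = [-0.5600  +0.0600  +0.0000  -0.4400  +0.4000]
  T[3,:] = [-0.4151  +0.6038  -0.0755  +0.0000  +0.3585]
  T[4,:] = [-0.4222  +0.1556  +0.1778  +0.6889  +0.0000]
|λ(T)| sorted: 1.1539, 0.5419, 0.5419, 0.3461, 0.3461.
ρ(T) = max|λ| = 1.1539; 1.1539 > 1 ⇒ diverges.

no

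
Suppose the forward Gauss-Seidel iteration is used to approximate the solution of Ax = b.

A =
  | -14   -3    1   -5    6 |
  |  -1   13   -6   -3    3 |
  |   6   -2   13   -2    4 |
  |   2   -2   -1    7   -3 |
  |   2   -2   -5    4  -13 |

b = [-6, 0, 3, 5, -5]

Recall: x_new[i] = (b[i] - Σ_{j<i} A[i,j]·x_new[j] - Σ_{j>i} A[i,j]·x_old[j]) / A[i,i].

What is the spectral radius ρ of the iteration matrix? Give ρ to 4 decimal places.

0.5645

Let D = diag(-14, 13, 13, 7, -13); L, U the strict triangles.
Gauss-Seidel: T = -(D+L)⁻¹U, row 0 first, T[0,3] = -(-5)/(-14) = -0.3571; later rows by forward substitution.
  T[0,:] = [+0.0000  -0.2143  +0.0714  -0.3571  +0.4286]
  T[1,:] = [+0.0000  -0.0165  +0.4670  +0.2033  -0.1978]
  T[2,:] = [+0.0000  +0.0964  +0.0389  +0.3500  -0.5359]
  T[3,:] = [+0.0000  +0.0703  +0.1186  +0.2101  +0.1730]
  T[4,:] = [+0.0000  -0.0459  -0.0393  -0.1562  +0.3557]
eigenvalue magnitudes: 0.5645, 0.2098, 0.1063, 0.0797, 0.0000.
spectral radius ρ = 0.5645; 0.5645 < 1, so it converges for any x₀.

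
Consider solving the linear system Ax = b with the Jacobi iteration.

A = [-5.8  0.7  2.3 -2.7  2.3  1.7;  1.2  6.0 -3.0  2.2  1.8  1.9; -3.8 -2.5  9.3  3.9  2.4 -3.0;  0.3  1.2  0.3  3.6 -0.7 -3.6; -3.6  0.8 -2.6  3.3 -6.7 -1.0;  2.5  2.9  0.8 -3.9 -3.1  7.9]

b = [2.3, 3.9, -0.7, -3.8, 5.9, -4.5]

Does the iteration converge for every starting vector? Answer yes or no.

A = D + L + U where D = diag(-5.8, 6, 9.3, 3.6, -6.7, 7.9).
T_J = -D⁻¹(L+U): T[1,2] = -(-3)/(6) = +0.5000; T[1,1] = 0.
  T[0,:] = [+0.0000 +0.1207 +0.3966 -0.4655 +0.3966 +0.2931]
  T[1,:] = [-0.2000 +0.0000 +0.5000 -0.3667 -0.3000 -0.3167]
  T[2,:] = [+0.4086 +0.2688 +0.0000 -0.4194 -0.2581 +0.3226]
  T[3,:] = [-0.0833 -0.3333 -0.0833 +0.0000 +0.1944 +1.0000]
  T[4,:] = [-0.5373 +0.1194 -0.3881 +0.4925 +0.0000 -0.1493]
  T[5,:] = [-0.3165 -0.3671 -0.1013 +0.4937 +0.3924 +0.0000]
moduli |λ_i(T)| = 1.2555, 0.6029, 0.6029, 0.5488, 0.5488, 0.0231.
spectral radius ρ = 1.2555; 1.2555 > 1: divergent.

no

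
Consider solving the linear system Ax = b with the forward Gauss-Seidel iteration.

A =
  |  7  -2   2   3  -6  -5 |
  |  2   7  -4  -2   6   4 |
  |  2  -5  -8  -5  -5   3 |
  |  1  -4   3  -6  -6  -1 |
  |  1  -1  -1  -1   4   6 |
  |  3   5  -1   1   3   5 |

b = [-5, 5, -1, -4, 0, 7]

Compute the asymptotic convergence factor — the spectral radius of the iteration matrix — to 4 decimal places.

Let D = diag(7, 7, -8, -6, 4, 5); L, U the strict triangles.
GS T = -(D+L)⁻¹U: row 0 first, T[0,2] = -(2)/(7) = -0.2857; later rows by forward substitution.
  T[0,:] = [+0.0000, +0.2857, -0.2857, -0.4286, +0.8571, +0.7143]
  T[1,:] = [+0.0000, -0.0816, +0.6531, +0.4082, -1.1020, -0.7755]
  T[2,:] = [+0.0000, +0.1224, -0.4796, -0.9872, +0.2781, +1.0383]
  T[3,:] = [+0.0000, +0.1633, -0.7228, -0.8372, +0.0166, +0.9885]
  T[4,:] = [+0.0000, -0.0204, -0.0659, -0.2469, -0.4161, -1.3658]
  T[5,:] = [+0.0000, -0.0857, -0.3935, -0.0329, +0.8897, +1.1763]
moduli |λ_i(T)| = 1.5205, 1.0137, 1.0137, 0.2812, 0.2090, 0.0000.
spectral radius ρ = 1.5205; 1.5205 > 1, so it fails to converge.

1.5205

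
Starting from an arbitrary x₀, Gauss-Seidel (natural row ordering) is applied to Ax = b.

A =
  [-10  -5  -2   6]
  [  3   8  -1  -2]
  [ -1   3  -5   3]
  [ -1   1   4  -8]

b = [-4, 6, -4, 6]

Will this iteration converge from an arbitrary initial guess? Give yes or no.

Diagonal D = diag(-10, 8, -5, -8); L, U strict lower/upper.
Gauss-Seidel: T = -(D+L)⁻¹U, row 0 first, T[0,2] = -(-2)/(-10) = -0.2000; later rows by forward substitution.
  T[0,:] = [+0.0000  -0.5000  -0.2000  +0.6000]
  T[1,:] = [+0.0000  +0.1875  +0.2000  +0.0250]
  T[2,:] = [+0.0000  +0.2125  +0.1600  +0.4950]
  T[3,:] = [+0.0000  +0.1922  +0.1300  +0.1756]
moduli |λ_i(T)| = 0.5734, 0.0904, 0.0904, 0.0000.
ρ = 0.5734; 0.5734 < 1, so it converges for any x₀.

yes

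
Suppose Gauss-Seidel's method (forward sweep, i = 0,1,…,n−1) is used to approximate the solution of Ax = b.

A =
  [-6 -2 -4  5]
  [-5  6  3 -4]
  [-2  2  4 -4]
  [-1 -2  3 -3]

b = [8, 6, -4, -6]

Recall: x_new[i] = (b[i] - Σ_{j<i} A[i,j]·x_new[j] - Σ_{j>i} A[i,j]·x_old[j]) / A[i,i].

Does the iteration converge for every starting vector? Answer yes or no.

Diagonal D = diag(-6, 6, 4, -3); L, U strict lower/upper.
Gauss-Seidel: T = -(D+L)⁻¹U, row 0 first, T[0,3] = -(5)/(-6) = +0.8333; later rows by forward substitution.
  T[0,:] = [+0.0000 -0.3333 -0.6667 +0.8333]
  T[1,:] = [+0.0000 -0.2778 -1.0556 +1.3611]
  T[2,:] = [+0.0000 -0.0278 +0.1944 +0.7361]
  T[3,:] = [+0.0000 +0.2685 +1.1204 -0.4491]
eigenvalue magnitudes: 1.4263, 0.8480, 0.0459, 0.0000.
spectral radius ρ = 1.4263; 1.4263 > 1, so it fails to converge.

no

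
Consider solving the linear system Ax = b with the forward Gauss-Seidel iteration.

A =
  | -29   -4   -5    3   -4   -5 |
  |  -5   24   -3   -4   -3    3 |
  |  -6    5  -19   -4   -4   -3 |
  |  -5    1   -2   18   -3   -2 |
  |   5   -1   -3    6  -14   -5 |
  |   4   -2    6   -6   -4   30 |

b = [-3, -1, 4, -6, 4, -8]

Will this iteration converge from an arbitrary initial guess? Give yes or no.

Diagonal D = diag(-29, 24, -19, 18, -14, 30); L, U strict lower/upper.
T_GS = -(D+L)⁻¹U: row 0 first, T[0,4] = -(-4)/(-29) = -0.1379; later rows by forward substitution.
  T[0,:] = [+0.0000 -0.1379 -0.1724 +0.1034 -0.1379 -0.1724]
  T[1,:] = [+0.0000 -0.0287 +0.0891 +0.1882 +0.0963 -0.1609]
  T[2,:] = [+0.0000 +0.0360 +0.0779 -0.1937 -0.1416 -0.1458]
  T[3,:] = [+0.0000 -0.0327 -0.0442 -0.0032 +0.1073 +0.0560]
  T[4,:] = [+0.0000 -0.0689 -0.1036 +0.0636 +0.0202 -0.3520]
  T[5,:] = [+0.0000 -0.0065 -0.0093 +0.0453 +0.0773 +0.0057]
|eigenvalues of T|: 0.2277, 0.1647, 0.1647, 0.0683, 0.0683, 0.0000.
ρ = 0.2277; 0.2277 < 1, so it converges for any x₀.

yes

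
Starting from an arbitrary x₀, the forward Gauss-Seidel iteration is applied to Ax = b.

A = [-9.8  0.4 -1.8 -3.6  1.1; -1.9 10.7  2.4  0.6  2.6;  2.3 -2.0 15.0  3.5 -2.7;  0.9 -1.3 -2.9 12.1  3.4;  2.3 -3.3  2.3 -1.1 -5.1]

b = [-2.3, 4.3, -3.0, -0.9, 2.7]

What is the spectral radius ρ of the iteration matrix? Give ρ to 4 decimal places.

Diagonal D = diag(-9.8, 10.7, 15, 12.1, -5.1); L, U strict lower/upper.
Gauss-Seidel: T = -(D+L)⁻¹U, row 0 first, T[0,3] = -(-3.6)/(-9.8) = -0.3673; later rows by forward substitution.
  T[0,:] = [+0.0000 +0.0408 -0.1837 -0.3673 +0.1122]
  T[1,:] = [+0.0000 +0.0072 -0.2569 -0.1213 -0.2231]
  T[2,:] = [+0.0000 -0.0053 -0.0061 -0.1932 +0.1330]
  T[3,:] = [+0.0000 -0.0035 -0.0154 -0.0320 -0.2814]
  T[4,:] = [+0.0000 +0.0121 +0.0840 -0.1674 +0.3157]
|eigenvalues of T|: 0.4529, 0.1207, 0.1207, 0.0410, 0.0000.
ρ = 0.4529; 0.4529 < 1, so it converges for any x₀.

0.4529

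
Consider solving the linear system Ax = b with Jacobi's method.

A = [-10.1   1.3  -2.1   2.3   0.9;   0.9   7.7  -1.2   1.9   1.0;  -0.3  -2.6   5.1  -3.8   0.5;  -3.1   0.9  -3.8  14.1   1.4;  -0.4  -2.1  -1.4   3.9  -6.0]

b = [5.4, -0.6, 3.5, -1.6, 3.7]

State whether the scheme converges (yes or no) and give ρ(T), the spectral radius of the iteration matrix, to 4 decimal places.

yes, ρ = 0.5522

Write A = D+L+U with D = diag(-10.1, 7.7, 5.1, 14.1, -6).
T_J = -D⁻¹(L+U): T[3,1] = -(0.9)/(14.1) = -0.0638; T[3,3] = 0.
  T[0,:] = [+0.0000  +0.1287  -0.2079  +0.2277  +0.0891]
  T[1,:] = [-0.1169  +0.0000  +0.1558  -0.2468  -0.1299]
  T[2,:] = [+0.0588  +0.5098  +0.0000  +0.7451  -0.0980]
  T[3,:] = [+0.2199  -0.0638  +0.2695  +0.0000  -0.0993]
  T[4,:] = [-0.0667  -0.3500  -0.2333  +0.6500  +0.0000]
moduli |λ_i(T)| = 0.5522, 0.3709, 0.3709, 0.2429, 0.0596.
ρ(T) = max|λ| = 0.5522; 0.5522 < 1, so it converges for any x₀.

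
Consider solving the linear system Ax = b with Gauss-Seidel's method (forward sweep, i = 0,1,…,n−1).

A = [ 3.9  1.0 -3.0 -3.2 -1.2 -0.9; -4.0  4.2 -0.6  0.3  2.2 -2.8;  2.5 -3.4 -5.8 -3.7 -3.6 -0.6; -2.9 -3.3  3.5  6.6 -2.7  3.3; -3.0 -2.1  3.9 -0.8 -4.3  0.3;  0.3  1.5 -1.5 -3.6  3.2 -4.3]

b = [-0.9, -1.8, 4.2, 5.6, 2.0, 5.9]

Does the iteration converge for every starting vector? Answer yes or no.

no

Diagonal D = diag(3.9, 4.2, -5.8, 6.6, -4.3, -4.3); L, U strict lower/upper.
GS T = -(D+L)⁻¹U: row 0 first, T[0,1] = -(1)/(3.9) = -0.2564; later rows by forward substitution.
  T[0,:] = [+0.0000  -0.2564  +0.7692  +0.8205  +0.3077  +0.2308]
  T[1,:] = [+0.0000  -0.2442  +0.8755  +0.7100  -0.2308  +0.8864]
  T[2,:] = [+0.0000  +0.0326  -0.1816  -0.7005  -0.3528  -0.5236]
  T[3,:] = [+0.0000  -0.2521  +0.8720  +1.0870  +0.6160  +0.3223]
  T[4,:] = [+0.0000  +0.3746  -1.2912  -1.7567  -0.5365  -1.0590]
  T[5,:] = [+0.0000  +0.3754  -1.2686  -1.6681  -0.8510  -0.5500]
eigenvalue magnitudes: 1.1300, 0.5619, 0.2007, 0.0636, 0.0057, 0.0000.
ρ = 1.1300; 1.1300 > 1, so it fails to converge.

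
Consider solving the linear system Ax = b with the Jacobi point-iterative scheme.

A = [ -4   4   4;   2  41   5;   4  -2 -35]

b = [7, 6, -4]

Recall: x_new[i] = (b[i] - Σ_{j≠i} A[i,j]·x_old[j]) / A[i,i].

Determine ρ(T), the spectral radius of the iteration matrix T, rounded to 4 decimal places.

0.3265

Diagonal D = diag(-4, 41, -35); L, U strict lower/upper.
T_J = -D⁻¹(L+U): T[2,0] = -(4)/(-35) = +0.1143; T[2,2] = 0.
  T[0,:] = [+0.0000, +1.0000, +1.0000]
  T[1,:] = [-0.0488, +0.0000, -0.1220]
  T[2,:] = [+0.1143, -0.0571, +0.0000]
eigenvalue magnitudes: 0.3265, 0.1848, 0.1848.
spectral radius ρ = 0.3265; 0.3265 < 1: convergent.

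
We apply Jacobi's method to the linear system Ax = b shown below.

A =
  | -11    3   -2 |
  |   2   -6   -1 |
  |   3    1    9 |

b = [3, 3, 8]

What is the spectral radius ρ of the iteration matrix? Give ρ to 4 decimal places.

Write A = D+L+U with D = diag(-11, -6, 9).
T_J = -D⁻¹(L+U): T[1,0] = -(2)/(-6) = +0.3333; T[1,1] = 0.
  T[0,:] = [+0.0000 +0.2727 -0.1818]
  T[1,:] = [+0.3333 +0.0000 -0.1667]
  T[2,:] = [-0.3333 -0.1111 +0.0000]
moduli |λ_i(T)| = 0.4658, 0.3182, 0.1476.
spectral radius ρ = 0.4658; 0.4658 < 1: convergent.

0.4658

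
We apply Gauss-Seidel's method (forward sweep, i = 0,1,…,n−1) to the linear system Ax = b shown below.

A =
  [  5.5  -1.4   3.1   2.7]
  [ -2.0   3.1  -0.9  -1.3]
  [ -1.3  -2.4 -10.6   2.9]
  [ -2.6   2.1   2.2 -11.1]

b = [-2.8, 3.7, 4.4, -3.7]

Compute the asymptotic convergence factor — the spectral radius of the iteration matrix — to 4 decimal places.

0.3483

Diagonal D = diag(5.5, 3.1, -10.6, -11.1); L, U strict lower/upper.
Gauss-Seidel: T = -(D+L)⁻¹U, row 0 first, T[0,1] = -(-1.4)/(5.5) = +0.2545; later rows by forward substitution.
  T[0,:] = [+0.0000  +0.2545  -0.5636  -0.4909]
  T[1,:] = [+0.0000  +0.1642  -0.0733  +0.1026]
  T[2,:] = [+0.0000  -0.0684  +0.0857  +0.3106]
  T[3,:] = [+0.0000  -0.0421  +0.1351  +0.1960]
eigenvalue magnitudes: 0.3483, 0.1752, 0.0776, 0.0000.
ρ(T) = max|λ| = 0.3483; 0.3483 < 1 ⇒ converges.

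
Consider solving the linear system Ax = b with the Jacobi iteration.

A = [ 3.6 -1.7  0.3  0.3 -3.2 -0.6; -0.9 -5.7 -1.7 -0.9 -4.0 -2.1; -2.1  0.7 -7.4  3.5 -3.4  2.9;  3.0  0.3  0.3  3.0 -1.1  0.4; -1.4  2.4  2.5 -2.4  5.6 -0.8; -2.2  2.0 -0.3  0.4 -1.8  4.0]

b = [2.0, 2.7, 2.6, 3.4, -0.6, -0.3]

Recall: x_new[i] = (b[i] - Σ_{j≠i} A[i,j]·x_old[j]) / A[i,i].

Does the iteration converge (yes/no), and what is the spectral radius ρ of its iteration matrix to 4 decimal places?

Split A = D + L + U, D = diag(3.6, -5.7, -7.4, 3, 5.6, 4).
Jacobi T = -D⁻¹(L+U): T[2,4] = -(-3.4)/(-7.4) = -0.4595; T[2,2] = 0.
  T[0,:] = [+0.0000, +0.4722, -0.0833, -0.0833, +0.8889, +0.1667]
  T[1,:] = [-0.1579, +0.0000, -0.2982, -0.1579, -0.7018, -0.3684]
  T[2,:] = [-0.2838, +0.0946, +0.0000, +0.4730, -0.4595, +0.3919]
  T[3,:] = [-1.0000, -0.1000, -0.1000, +0.0000, +0.3667, -0.1333]
  T[4,:] = [+0.2500, -0.4286, -0.4464, +0.4286, +0.0000, +0.1429]
  T[5,:] = [+0.5500, -0.5000, +0.0750, -0.1000, +0.4500, +0.0000]
eigenvalue magnitudes: 1.1511, 0.9407, 0.5875, 0.4653, 0.4653, 0.1914.
ρ(T) = max|λ| = 1.1511; 1.1511 > 1 ⇒ diverges.

no, ρ = 1.1511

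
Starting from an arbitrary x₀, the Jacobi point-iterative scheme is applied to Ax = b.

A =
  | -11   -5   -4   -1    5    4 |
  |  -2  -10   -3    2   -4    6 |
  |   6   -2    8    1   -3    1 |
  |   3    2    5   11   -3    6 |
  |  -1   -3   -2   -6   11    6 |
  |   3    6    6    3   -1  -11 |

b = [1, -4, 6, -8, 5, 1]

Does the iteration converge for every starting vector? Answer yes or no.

no

A = D + L + U where D = diag(-11, -10, 8, 11, 11, -11).
T_J = -D⁻¹(L+U): T[0,4] = -(5)/(-11) = +0.4545; T[0,0] = 0.
  T[0,:] = [+0.0000, -0.4545, -0.3636, -0.0909, +0.4545, +0.3636]
  T[1,:] = [-0.2000, +0.0000, -0.3000, +0.2000, -0.4000, +0.6000]
  T[2,:] = [-0.7500, +0.2500, +0.0000, -0.1250, +0.3750, -0.1250]
  T[3,:] = [-0.2727, -0.1818, -0.4545, +0.0000, +0.2727, -0.5455]
  T[4,:] = [+0.0909, +0.2727, +0.1818, +0.5455, +0.0000, -0.5455]
  T[5,:] = [+0.2727, +0.5455, +0.5455, +0.2727, -0.0909, +0.0000]
|eigenvalues of T|: 1.2144, 0.6787, 0.6673, 0.6673, 0.3297, 0.2905.
ρ = 1.2144; 1.2144 > 1, so it fails to converge.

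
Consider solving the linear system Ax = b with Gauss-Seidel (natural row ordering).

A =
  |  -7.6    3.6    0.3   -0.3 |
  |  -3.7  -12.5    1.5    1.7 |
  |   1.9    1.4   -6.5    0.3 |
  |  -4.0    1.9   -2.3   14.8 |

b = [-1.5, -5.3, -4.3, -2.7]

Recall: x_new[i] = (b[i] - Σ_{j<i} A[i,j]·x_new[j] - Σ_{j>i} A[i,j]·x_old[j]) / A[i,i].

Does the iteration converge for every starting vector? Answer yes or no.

yes

Write A = D+L+U with D = diag(-7.6, -12.5, -6.5, 14.8).
Gauss-Seidel: T = -(D+L)⁻¹U, row 0 first, T[0,1] = -(3.6)/(-7.6) = +0.4737; later rows by forward substitution.
  T[0,:] = [+0.0000 +0.4737 +0.0395 -0.0395]
  T[1,:] = [+0.0000 -0.1402 +0.1083 +0.1477]
  T[2,:] = [+0.0000 +0.1083 +0.0349 +0.0664]
  T[3,:] = [+0.0000 +0.1628 +0.0022 -0.0193]
moduli |λ_i(T)| = 0.2622, 0.1550, 0.0174, 0.0000.
ρ(T) = max|λ| = 0.2622; 0.2622 < 1: convergent.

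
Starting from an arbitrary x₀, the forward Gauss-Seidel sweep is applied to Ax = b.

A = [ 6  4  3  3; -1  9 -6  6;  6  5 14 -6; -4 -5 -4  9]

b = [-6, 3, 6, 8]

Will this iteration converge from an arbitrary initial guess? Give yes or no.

Let D = diag(6, 9, 14, 9); L, U the strict triangles.
GS T = -(D+L)⁻¹U: row 0 first, T[0,3] = -(3)/(6) = -0.5000; later rows by forward substitution.
  T[0,:] = [+0.0000  -0.6667  -0.5000  -0.5000]
  T[1,:] = [+0.0000  -0.0741  +0.6111  -0.7222]
  T[2,:] = [+0.0000  +0.3122  -0.0040  +0.9008]
  T[3,:] = [+0.0000  -0.1987  +0.1155  -0.2231]
|eigenvalues of T|: 0.8847, 0.3093, 0.3093, 0.0000.
ρ(T) = max|λ| = 0.8847; 0.8847 < 1, so it converges for any x₀.

yes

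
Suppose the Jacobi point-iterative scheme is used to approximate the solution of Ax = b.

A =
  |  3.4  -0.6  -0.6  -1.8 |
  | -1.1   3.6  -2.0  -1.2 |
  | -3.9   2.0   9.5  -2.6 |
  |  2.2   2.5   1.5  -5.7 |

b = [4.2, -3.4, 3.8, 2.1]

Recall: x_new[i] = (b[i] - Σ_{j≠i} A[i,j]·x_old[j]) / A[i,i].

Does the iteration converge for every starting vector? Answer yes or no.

yes

Diagonal D = diag(3.4, 3.6, 9.5, -5.7); L, U strict lower/upper.
Jacobi: T = -D⁻¹(L+U), T[3,2] = -(1.5)/(-5.7) = +0.2632; T[3,3] = 0.
  T[0,:] = [+0.0000  +0.1765  +0.1765  +0.5294]
  T[1,:] = [+0.3056  +0.0000  +0.5556  +0.3333]
  T[2,:] = [+0.4105  -0.2105  +0.0000  +0.2737]
  T[3,:] = [+0.3860  +0.4386  +0.2632  +0.0000]
|eigenvalues of T|: 0.8933, 0.4796, 0.4094, 0.4094.
ρ(T) = max|λ| = 0.8933; 0.8933 < 1: convergent.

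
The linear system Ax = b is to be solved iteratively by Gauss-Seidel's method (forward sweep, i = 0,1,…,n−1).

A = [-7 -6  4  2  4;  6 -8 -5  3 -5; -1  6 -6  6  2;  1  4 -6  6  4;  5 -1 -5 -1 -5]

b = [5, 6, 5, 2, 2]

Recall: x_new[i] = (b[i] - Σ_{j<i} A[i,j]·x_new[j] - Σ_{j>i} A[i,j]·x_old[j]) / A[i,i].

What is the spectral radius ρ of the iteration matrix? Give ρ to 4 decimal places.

1.5835

Write A = D+L+U with D = diag(-7, -8, -6, 6, -5).
Gauss-Seidel: T = -(D+L)⁻¹U, row 0 first, T[0,3] = -(2)/(-7) = +0.2857; later rows by forward substitution.
  T[0,:] = [+0.0000 -0.8571 +0.5714 +0.2857 +0.5714]
  T[1,:] = [+0.0000 -0.6429 -0.1964 +0.5893 -0.1964]
  T[2,:] = [+0.0000 -0.5000 -0.2917 +1.5417 +0.0417]
  T[3,:] = [+0.0000 +0.0714 -0.2560 +1.1012 -0.5893]
  T[4,:] = [+0.0000 -0.2429 +0.9536 -1.5940 +0.6869]
|eigenvalues of T|: 1.5835, 0.8107, 0.5694, 0.4886, 0.0000.
ρ = 1.5835; 1.5835 > 1 ⇒ diverges.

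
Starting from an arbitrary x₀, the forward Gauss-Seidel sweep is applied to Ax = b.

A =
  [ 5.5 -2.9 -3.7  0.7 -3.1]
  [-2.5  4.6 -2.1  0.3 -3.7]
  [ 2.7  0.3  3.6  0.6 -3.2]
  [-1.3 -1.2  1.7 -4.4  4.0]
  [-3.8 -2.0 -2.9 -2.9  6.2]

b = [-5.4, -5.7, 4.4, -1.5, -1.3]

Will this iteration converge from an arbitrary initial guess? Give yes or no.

Let D = diag(5.5, 4.6, 3.6, -4.4, 6.2); L, U the strict triangles.
Gauss-Seidel: T = -(D+L)⁻¹U, row 0 first, T[0,4] = -(-3.1)/(5.5) = +0.5636; later rows by forward substitution.
  T[0,:] = [+0.0000 +0.5273 +0.6727 -0.1273 +0.5636]
  T[1,:] = [+0.0000 +0.2866 +0.8221 -0.1344 +1.1107]
  T[2,:] = [+0.0000 -0.4193 -0.5731 -0.0600 +0.3736]
  T[3,:] = [+0.0000 -0.3960 -0.6444 +0.0511 +0.5840]
  T[4,:] = [+0.0000 +0.0343 +0.1081 -0.1255 +1.1516]
|roots of det(T-λI)|: 1.1651, 0.3748, 0.3748, 0.1366, 0.0000.
ρ = 1.1651; 1.1651 > 1: divergent.

no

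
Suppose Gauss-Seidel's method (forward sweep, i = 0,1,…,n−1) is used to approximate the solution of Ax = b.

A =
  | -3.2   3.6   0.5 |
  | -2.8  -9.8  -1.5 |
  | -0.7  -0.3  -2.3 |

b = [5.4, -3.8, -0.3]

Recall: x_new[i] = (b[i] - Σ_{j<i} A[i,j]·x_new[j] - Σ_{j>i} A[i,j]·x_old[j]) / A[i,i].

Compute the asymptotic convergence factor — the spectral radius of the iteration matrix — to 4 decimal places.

Split A = D + L + U, D = diag(-3.2, -9.8, -2.3).
Gauss-Seidel: T = -(D+L)⁻¹U, row 0 first, T[0,1] = -(3.6)/(-3.2) = +1.1250; later rows by forward substitution.
  T[0,:] = [+0.0000  +1.1250  +0.1562]
  T[1,:] = [+0.0000  -0.3214  -0.1977]
  T[2,:] = [+0.0000  -0.3005  -0.0218]
eigenvalue magnitudes: 0.4577, 0.1145, 0.0000.
ρ = 0.4577; 0.4577 < 1 ⇒ converges.

0.4577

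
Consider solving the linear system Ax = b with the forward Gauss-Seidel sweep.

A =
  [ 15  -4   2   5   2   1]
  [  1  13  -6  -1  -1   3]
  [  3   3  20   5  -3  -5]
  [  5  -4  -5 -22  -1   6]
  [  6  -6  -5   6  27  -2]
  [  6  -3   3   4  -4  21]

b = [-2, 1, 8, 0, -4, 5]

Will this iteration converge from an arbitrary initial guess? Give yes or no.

Let D = diag(15, 13, 20, -22, 27, 21); L, U the strict triangles.
T_GS = -(D+L)⁻¹U: row 0 first, T[0,5] = -(1)/(15) = -0.0667; later rows by forward substitution.
  T[0,:] = [+0.0000 +0.2667 -0.1333 -0.3333 -0.1333 -0.0667]
  T[1,:] = [+0.0000 -0.0205 +0.4718 +0.1026 +0.0872 -0.2256]
  T[2,:] = [+0.0000 -0.0369 -0.0508 -0.2154 +0.1569 +0.2938]
  T[3,:] = [+0.0000 +0.0727 -0.1045 -0.0455 -0.1273 +0.2318]
  T[4,:] = [+0.0000 -0.0868 +0.1483 +0.0671 +0.1063 +0.0416]
  T[5,:] = [+0.0000 -0.1042 +0.1609 +0.1621 +0.0726 -0.0914]
|roots of det(T-λI)|: 0.5188, 0.2279, 0.2279, 0.0514, 0.0214, 0.0000.
ρ = 0.5188; 0.5188 < 1, so it converges for any x₀.

yes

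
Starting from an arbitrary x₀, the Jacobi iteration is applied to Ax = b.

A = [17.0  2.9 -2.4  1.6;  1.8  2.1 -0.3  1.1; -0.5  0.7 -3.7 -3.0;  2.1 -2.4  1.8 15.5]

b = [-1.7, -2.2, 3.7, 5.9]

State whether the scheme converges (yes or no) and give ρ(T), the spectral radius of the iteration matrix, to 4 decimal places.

Let D = diag(17, 2.1, -3.7, 15.5); L, U the strict triangles.
Jacobi: T = -D⁻¹(L+U), T[1,0] = -(1.8)/(2.1) = -0.8571; T[1,1] = 0.
  T[0,:] = [+0.0000 -0.1706 +0.1412 -0.0941]
  T[1,:] = [-0.8571 +0.0000 +0.1429 -0.5238]
  T[2,:] = [-0.1351 +0.1892 +0.0000 -0.8108]
  T[3,:] = [-0.1355 +0.1548 -0.1161 +0.0000]
|roots of det(T-λI)|: 0.4464, 0.3732, 0.1334, 0.0602.
ρ(T) = max|λ| = 0.4464; 0.4464 < 1, so it converges for any x₀.

yes, ρ = 0.4464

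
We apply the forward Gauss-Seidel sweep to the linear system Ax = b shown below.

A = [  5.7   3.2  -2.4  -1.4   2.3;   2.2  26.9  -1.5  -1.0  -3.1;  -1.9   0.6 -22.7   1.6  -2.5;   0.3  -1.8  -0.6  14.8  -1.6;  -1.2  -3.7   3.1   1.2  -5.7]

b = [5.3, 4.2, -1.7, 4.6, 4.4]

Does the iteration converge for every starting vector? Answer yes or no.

A = D + L + U where D = diag(5.7, 26.9, -22.7, 14.8, -5.7).
Gauss-Seidel: T = -(D+L)⁻¹U, row 0 first, T[0,2] = -(-2.4)/(5.7) = +0.4211; later rows by forward substitution.
  T[0,:] = [+0.0000  -0.5614  +0.4211  +0.2456  -0.4035]
  T[1,:] = [+0.0000  +0.0459  +0.0213  +0.0171  +0.1482]
  T[2,:] = [+0.0000  +0.0482  -0.0347  +0.0504  -0.0724]
  T[3,:] = [+0.0000  +0.0189  -0.0073  -0.0009  +0.1314]
  T[4,:] = [+0.0000  +0.1186  -0.1229  -0.0356  -0.0230]
moduli |λ_i(T)| = 0.1886, 0.1244, 0.0463, 0.0463, 0.0000.
ρ = 0.1886; 0.1886 < 1, so it converges for any x₀.

yes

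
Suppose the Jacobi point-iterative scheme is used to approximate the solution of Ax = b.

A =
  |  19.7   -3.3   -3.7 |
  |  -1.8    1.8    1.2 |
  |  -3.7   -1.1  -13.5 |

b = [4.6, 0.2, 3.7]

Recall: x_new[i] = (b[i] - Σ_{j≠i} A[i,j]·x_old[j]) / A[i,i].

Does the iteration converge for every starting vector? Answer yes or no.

A = D + L + U where D = diag(19.7, 1.8, -13.5).
Jacobi: T = -D⁻¹(L+U), T[1,2] = -(1.2)/(1.8) = -0.6667; T[1,1] = 0.
  T[0,:] = [+0.0000 +0.1675 +0.1878]
  T[1,:] = [+1.0000 +0.0000 -0.6667]
  T[2,:] = [-0.2741 -0.0815 +0.0000]
moduli |λ_i(T)| = 0.4519, 0.3571, 0.0948.
ρ(T) = max|λ| = 0.4519; 0.4519 < 1 ⇒ converges.

yes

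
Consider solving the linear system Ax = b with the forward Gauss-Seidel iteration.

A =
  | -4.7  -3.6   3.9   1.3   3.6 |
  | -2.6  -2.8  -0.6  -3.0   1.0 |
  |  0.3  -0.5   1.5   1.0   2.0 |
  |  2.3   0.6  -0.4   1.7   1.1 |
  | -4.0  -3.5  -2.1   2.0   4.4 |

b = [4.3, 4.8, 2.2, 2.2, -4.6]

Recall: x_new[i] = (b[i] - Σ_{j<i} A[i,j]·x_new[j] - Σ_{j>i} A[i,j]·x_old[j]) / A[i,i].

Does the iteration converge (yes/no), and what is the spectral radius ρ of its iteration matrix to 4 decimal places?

Diagonal D = diag(-4.7, -2.8, 1.5, 1.7, 4.4); L, U strict lower/upper.
Gauss-Seidel: T = -(D+L)⁻¹U, row 0 first, T[0,4] = -(3.6)/(-4.7) = +0.7660; later rows by forward substitution.
  T[0,:] = [+0.0000 -0.7660 +0.8298 +0.2766 +0.7660]
  T[1,:] = [+0.0000 +0.7112 -0.9848 -1.3283 -0.3541]
  T[2,:] = [+0.0000 +0.3903 -0.4942 -1.1647 -1.6046]
  T[3,:] = [+0.0000 +0.8771 -0.8914 -0.1795 -1.9359]
  T[4,:] = [+0.0000 -0.3430 +0.1403 -1.2794 +0.5288]
|eigenvalues of T|: 1.6961, 1.2449, 1.2449, 0.0245, 0.0000.
ρ = 1.6961; 1.6961 > 1: divergent.

no, ρ = 1.6961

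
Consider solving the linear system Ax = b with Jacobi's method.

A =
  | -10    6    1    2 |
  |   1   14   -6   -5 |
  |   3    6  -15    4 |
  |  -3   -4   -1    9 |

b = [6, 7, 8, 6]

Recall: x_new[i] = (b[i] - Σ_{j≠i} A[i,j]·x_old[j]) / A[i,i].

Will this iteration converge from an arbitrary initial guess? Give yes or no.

Split A = D + L + U, D = diag(-10, 14, -15, 9).
T_J = -D⁻¹(L+U): T[1,0] = -(1)/(14) = -0.0714; T[1,1] = 0.
  T[0,:] = [+0.0000, +0.6000, +0.1000, +0.2000]
  T[1,:] = [-0.0714, +0.0000, +0.4286, +0.3571]
  T[2,:] = [+0.2000, +0.4000, +0.0000, +0.2667]
  T[3,:] = [+0.3333, +0.4444, +0.1111, +0.0000]
|roots of det(T-λI)|: 0.8224, 0.3764, 0.3764, 0.2162.
ρ = 0.8224; 0.8224 < 1: convergent.

yes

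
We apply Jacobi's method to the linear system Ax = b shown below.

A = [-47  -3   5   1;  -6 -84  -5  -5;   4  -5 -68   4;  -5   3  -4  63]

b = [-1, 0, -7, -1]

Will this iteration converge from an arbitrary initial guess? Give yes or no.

yes

Split A = D + L + U, D = diag(-47, -84, -68, 63).
Jacobi T = -D⁻¹(L+U): T[2,0] = -(4)/(-68) = +0.0588; T[2,2] = 0.
  T[0,:] = [+0.0000, -0.0638, +0.1064, +0.0213]
  T[1,:] = [-0.0714, +0.0000, -0.0595, -0.0595]
  T[2,:] = [+0.0588, -0.0735, +0.0000, +0.0588]
  T[3,:] = [+0.0794, -0.0476, +0.0635, +0.0000]
|roots of det(T-λI)|: 0.1909, 0.0729, 0.0729, 0.0579.
ρ = 0.1909; 0.1909 < 1, so it converges for any x₀.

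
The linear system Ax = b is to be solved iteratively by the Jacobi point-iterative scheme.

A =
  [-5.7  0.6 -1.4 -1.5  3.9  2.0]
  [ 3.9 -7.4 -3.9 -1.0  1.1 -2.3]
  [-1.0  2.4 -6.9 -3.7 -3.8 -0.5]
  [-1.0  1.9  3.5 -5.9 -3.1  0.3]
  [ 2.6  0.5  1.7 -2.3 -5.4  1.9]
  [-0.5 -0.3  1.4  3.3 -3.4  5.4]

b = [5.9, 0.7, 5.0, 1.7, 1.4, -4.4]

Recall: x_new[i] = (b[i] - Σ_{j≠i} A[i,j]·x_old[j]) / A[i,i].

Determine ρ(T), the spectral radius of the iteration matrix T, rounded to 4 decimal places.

Split A = D + L + U, D = diag(-5.7, -7.4, -6.9, -5.9, -5.4, 5.4).
T_J = -D⁻¹(L+U): T[5,4] = -(-3.4)/(5.4) = +0.6296; T[5,5] = 0.
  T[0,:] = [+0.0000, +0.1053, -0.2456, -0.2632, +0.6842, +0.3509]
  T[1,:] = [+0.5270, +0.0000, -0.5270, -0.1351, +0.1486, -0.3108]
  T[2,:] = [-0.1449, +0.3478, +0.0000, -0.5362, -0.5507, -0.0725]
  T[3,:] = [-0.1695, +0.3220, +0.5932, +0.0000, -0.5254, +0.0508]
  T[4,:] = [+0.4815, +0.0926, +0.3148, -0.4259, +0.0000, +0.3519]
  T[5,:] = [+0.0926, +0.0556, -0.2593, -0.6111, +0.6296, +0.0000]
|roots of det(T-λI)|: 1.1360, 0.8937, 0.8937, 0.4076, 0.4076, 0.2569.
ρ = 1.1360; 1.1360 > 1, so it fails to converge.

1.1360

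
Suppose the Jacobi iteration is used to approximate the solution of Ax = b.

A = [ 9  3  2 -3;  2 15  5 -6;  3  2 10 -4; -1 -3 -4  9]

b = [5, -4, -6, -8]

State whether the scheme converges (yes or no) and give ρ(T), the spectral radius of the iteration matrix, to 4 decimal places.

Let D = diag(9, 15, 10, 9); L, U the strict triangles.
T_J = -D⁻¹(L+U): T[2,0] = -(3)/(10) = -0.3000; T[2,2] = 0.
  T[0,:] = [+0.0000  -0.3333  -0.2222  +0.3333]
  T[1,:] = [-0.1333  +0.0000  -0.3333  +0.4000]
  T[2,:] = [-0.3000  -0.2000  +0.0000  +0.4000]
  T[3,:] = [+0.1111  +0.3333  +0.4444  +0.0000]
|eigenvalues of T|: 0.8867, 0.4317, 0.2527, 0.2527.
spectral radius ρ = 0.8867; 0.8867 < 1, so it converges for any x₀.

yes, ρ = 0.8867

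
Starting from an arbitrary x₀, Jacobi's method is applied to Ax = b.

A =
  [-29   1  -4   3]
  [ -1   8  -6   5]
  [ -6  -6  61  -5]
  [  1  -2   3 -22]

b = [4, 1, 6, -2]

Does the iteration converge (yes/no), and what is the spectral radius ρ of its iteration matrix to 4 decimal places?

Split A = D + L + U, D = diag(-29, 8, 61, -22).
Jacobi T = -D⁻¹(L+U): T[0,2] = -(-4)/(-29) = -0.1379; T[0,0] = 0.
  T[0,:] = [+0.0000  +0.0345  -0.1379  +0.1034]
  T[1,:] = [+0.1250  +0.0000  +0.7500  -0.6250]
  T[2,:] = [+0.0984  +0.0984  +0.0000  +0.0820]
  T[3,:] = [+0.0455  -0.0909  +0.1364  +0.0000]
|λ(T)| sorted: 0.4158, 0.3025, 0.0991, 0.0142.
spectral radius ρ = 0.4158; 0.4158 < 1 ⇒ converges.

yes, ρ = 0.4158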